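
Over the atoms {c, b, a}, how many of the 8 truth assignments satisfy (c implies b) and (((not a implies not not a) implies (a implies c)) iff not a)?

Initial set: {((c implies b) and (((not a implies not not a) implies (a implies c)) iff not a))}.
((c implies b) and (((not a implies not not a) implies (a implies c)) iff not a)): α-rule — add (c implies b), (((not a implies not not a) implies (a implies c)) iff not a).
(c implies b): β-rule — branch into not c  //  b.
  branch 1 (add not c):
    (((not a implies not not a) implies (a implies c)) iff not a): β-rule — branch into ((not a implies not not a) implies (a implies c)), not a  //  not ((not a implies not not a) implies (a implies c)), not not a.
      branch 1.1 (add ((not a implies not not a) implies (a implies c)), not a):
        ((not a implies not not a) implies (a implies c)): β-rule — branch into not (not a implies not not a)  //  (a implies c).
          branch 1.1.1 (add not (not a implies not not a)):
            not (not a implies not not a): α-rule — add not a, not not not a.
            not not not a: drop double negation, giving not a.
            ○ open, literals {a=F, c=F}.
          branch 1.1.2 (add (a implies c)):
            (a implies c): β-rule — branch into not a  //  c.
              branch 1.1.2.1 (add not a):
                ○ open, literals {a=F, c=F}.
              branch 1.1.2.2 (add c):
                × closes — contains both c and not c.
      branch 1.2 (add not ((not a implies not not a) implies (a implies c)), not not a):
        not ((not a implies not not a) implies (a implies c)): α-rule — add (not a implies not not a), not (a implies c).
        not (a implies c): α-rule — add a, not c.
        (not a implies not not a): β-rule — branch into not not a  //  not not a.
          branch 1.2.1 (add not not a):
            ○ open, literals {a=T, c=F}.
          branch 1.2.2 (add not not a):
            not not a: drop double negation, giving a.
            ○ open, literals {a=T, c=F}.
  branch 2 (add b):
    (((not a implies not not a) implies (a implies c)) iff not a): β-rule — branch into ((not a implies not not a) implies (a implies c)), not a  //  not ((not a implies not not a) implies (a implies c)), not not a.
      branch 2.1 (add ((not a implies not not a) implies (a implies c)), not a):
        ((not a implies not not a) implies (a implies c)): β-rule — branch into not (not a implies not not a)  //  (a implies c).
          branch 2.1.1 (add not (not a implies not not a)):
            not (not a implies not not a): α-rule — add not a, not not not a.
            not not not a: drop double negation, giving not a.
            ○ open, literals {a=F, b=T}.
          branch 2.1.2 (add (a implies c)):
            (a implies c): β-rule — branch into not a  //  c.
              branch 2.1.2.1 (add not a):
                ○ open, literals {a=F, b=T}.
              branch 2.1.2.2 (add c):
                ○ open, literals {a=F, b=T, c=T}.
      branch 2.2 (add not ((not a implies not not a) implies (a implies c)), not not a):
        not ((not a implies not not a) implies (a implies c)): α-rule — add (not a implies not not a), not (a implies c).
        not (a implies c): α-rule — add a, not c.
        (not a implies not not a): β-rule — branch into not not a  //  not not a.
          branch 2.2.1 (add not not a):
            ○ open, literals {a=T, b=T, c=F}.
          branch 2.2.2 (add not not a):
            not not a: drop double negation, giving a.
            ○ open, literals {a=T, b=T, c=F}.
1 branch closed, 9 open.
Each open branch fixes some atoms; the unmentioned ones are free. Counting distinct full assignments: branch {a=F, c=F} (b) contributes 2 new; branch {a=F, c=F} (b) contributes 0 new; branch {a=T, c=F} (b) contributes 2 new; branch {a=T, c=F} (b) contributes 0 new; branch {a=F, b=T} (c) contributes 1 new; branch {a=F, b=T} (c) contributes 0 new; branch {a=F, b=T, c=T} (none free) contributes 0 new; branch {a=T, b=T, c=F} (none free) contributes 0 new; branch {a=T, b=T, c=F} (none free) contributes 0 new. Total: 5.

5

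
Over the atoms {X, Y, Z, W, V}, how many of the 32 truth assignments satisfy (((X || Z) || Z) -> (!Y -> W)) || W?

26

Initial set: {((((X || Z) || Z) -> (!Y -> W)) || W)}.
((((X || Z) || Z) -> (!Y -> W)) || W): β-rule — branch into (((X || Z) || Z) -> (!Y -> W))  //  W.
  branch 1 (add (((X || Z) || Z) -> (!Y -> W))):
    (((X || Z) || Z) -> (!Y -> W)): β-rule — branch into !((X || Z) || Z)  //  (!Y -> W).
      branch 1.1 (add !((X || Z) || Z)):
        !((X || Z) || Z): α-rule — add !(X || Z), !Z.
        !(X || Z): α-rule — add !X, !Z.
        ○ open, literals {X=F, Z=F}.
      branch 1.2 (add (!Y -> W)):
        (!Y -> W): β-rule — branch into !!Y  //  W.
          branch 1.2.1 (add !!Y):
            ○ open, literals {Y=T}.
          branch 1.2.2 (add W):
            ○ open, literals {W=T}.
  branch 2 (add W):
    ○ open, literals {W=T}.
0 branches closed, 4 open.
Each open branch fixes some atoms; the unmentioned ones are free. Counting distinct full assignments: branch {X=F, Z=F} (Y, W, V) contributes 8 new; branch {Y=T} (X, Z, W, V) contributes 12 new; branch {W=T} (X, Y, Z, V) contributes 6 new; branch {W=T} (X, Y, Z, V) contributes 0 new. Total: 26.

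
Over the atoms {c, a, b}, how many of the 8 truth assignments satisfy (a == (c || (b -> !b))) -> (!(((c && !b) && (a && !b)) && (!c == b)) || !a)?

7

Initial set: {((a == (c || (b -> !b))) -> (!(((c && !b) && (a && !b)) && (!c == b)) || !a))}.
((a == (c || (b -> !b))) -> (!(((c && !b) && (a && !b)) && (!c == b)) || !a)): β-rule — branch into !(a == (c || (b -> !b)))  //  (!(((c && !b) && (a && !b)) && (!c == b)) || !a).
  branch 1 (add !(a == (c || (b -> !b)))):
    !(a == (c || (b -> !b))): β-rule — branch into a, !(c || (b -> !b))  //  !a, (c || (b -> !b)).
      branch 1.1 (add a, !(c || (b -> !b))):
        !(c || (b -> !b)): α-rule — add !c, !(b -> !b).
        !(b -> !b): α-rule — add b, !!b.
        ○ open, literals {a=1, b=1, c=0}.
      branch 1.2 (add !a, (c || (b -> !b))):
        (c || (b -> !b)): β-rule — branch into c  //  (b -> !b).
          branch 1.2.1 (add c):
            ○ open, literals {a=0, c=1}.
          branch 1.2.2 (add (b -> !b)):
            (b -> !b): β-rule — branch into !b  //  !b.
              branch 1.2.2.1 (add !b):
                ○ open, literals {a=0, b=0}.
              branch 1.2.2.2 (add !b):
                ○ open, literals {a=0, b=0}.
  branch 2 (add (!(((c && !b) && (a && !b)) && (!c == b)) || !a)):
    (!(((c && !b) && (a && !b)) && (!c == b)) || !a): β-rule — branch into !(((c && !b) && (a && !b)) && (!c == b))  //  !a.
      branch 2.1 (add !(((c && !b) && (a && !b)) && (!c == b))):
        !(((c && !b) && (a && !b)) && (!c == b)): β-rule — branch into !((c && !b) && (a && !b))  //  !(!c == b).
          branch 2.1.1 (add !((c && !b) && (a && !b))):
            !((c && !b) && (a && !b)): β-rule — branch into !(c && !b)  //  !(a && !b).
              branch 2.1.1.1 (add !(c && !b)):
                !(c && !b): β-rule — branch into !c  //  !!b.
                  branch 2.1.1.1.1 (add !c):
                    ○ open, literals {c=0}.
                  branch 2.1.1.1.2 (add !!b):
                    ○ open, literals {b=1}.
              branch 2.1.1.2 (add !(a && !b)):
                !(a && !b): β-rule — branch into !a  //  !!b.
                  branch 2.1.1.2.1 (add !a):
                    ○ open, literals {a=0}.
                  branch 2.1.1.2.2 (add !!b):
                    ○ open, literals {b=1}.
          branch 2.1.2 (add !(!c == b)):
            !(!c == b): β-rule — branch into !c, !b  //  !!c, b.
              branch 2.1.2.1 (add !c, !b):
                ○ open, literals {b=0, c=0}.
              branch 2.1.2.2 (add !!c, b):
                ○ open, literals {b=1, c=1}.
      branch 2.2 (add !a):
        ○ open, literals {a=0}.
0 branches closed, 11 open.
Each open branch fixes some atoms; the unmentioned ones are free. Counting distinct full assignments: branch {a=1, b=1, c=0} (none free) contributes 1 new; branch {a=0, c=1} (b) contributes 2 new; branch {a=0, b=0} (c) contributes 1 new; branch {a=0, b=0} (c) contributes 0 new; branch {c=0} (a, b) contributes 2 new; branch {b=1} (c, a) contributes 1 new; branch {a=0} (c, b) contributes 0 new; branch {b=1} (c, a) contributes 0 new; branch {b=0, c=0} (a) contributes 0 new; branch {b=1, c=1} (a) contributes 0 new; branch {a=0} (c, b) contributes 0 new. Total: 7.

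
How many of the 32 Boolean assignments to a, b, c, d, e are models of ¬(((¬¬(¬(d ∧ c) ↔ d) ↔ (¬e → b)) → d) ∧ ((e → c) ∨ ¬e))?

Initial set: {¬(((¬¬(¬(d ∧ c) ↔ d) ↔ (¬e → b)) → d) ∧ ((e → c) ∨ ¬e))}.
¬(((¬¬(¬(d ∧ c) ↔ d) ↔ (¬e → b)) → d) ∧ ((e → c) ∨ ¬e)): β-rule — branch into ¬((¬¬(¬(d ∧ c) ↔ d) ↔ (¬e → b)) → d)  //  ¬((e → c) ∨ ¬e).
  branch 1 (add ¬((¬¬(¬(d ∧ c) ↔ d) ↔ (¬e → b)) → d)):
    ¬((¬¬(¬(d ∧ c) ↔ d) ↔ (¬e → b)) → d): α-rule — add (¬¬(¬(d ∧ c) ↔ d) ↔ (¬e → b)), ¬d.
    (¬¬(¬(d ∧ c) ↔ d) ↔ (¬e → b)): β-rule — branch into ¬¬(¬(d ∧ c) ↔ d), (¬e → b)  //  ¬¬¬(¬(d ∧ c) ↔ d), ¬(¬e → b).
      branch 1.1 (add ¬¬(¬(d ∧ c) ↔ d), (¬e → b)):
        ¬¬(¬(d ∧ c) ↔ d): drop double negation, giving (¬(d ∧ c) ↔ d).
        (¬e → b): β-rule — branch into ¬¬e  //  b.
          branch 1.1.1 (add ¬¬e):
            (¬(d ∧ c) ↔ d): β-rule — branch into ¬(d ∧ c), d  //  ¬¬(d ∧ c), ¬d.
              branch 1.1.1.1 (add ¬(d ∧ c), d):
                × closes — contains both d and ¬d.
              branch 1.1.1.2 (add ¬¬(d ∧ c), ¬d):
                ¬¬(d ∧ c): α-rule — add d, c.
                × closes — contains both d and ¬d.
          branch 1.1.2 (add b):
            (¬(d ∧ c) ↔ d): β-rule — branch into ¬(d ∧ c), d  //  ¬¬(d ∧ c), ¬d.
              branch 1.1.2.1 (add ¬(d ∧ c), d):
                × closes — contains both d and ¬d.
              branch 1.1.2.2 (add ¬¬(d ∧ c), ¬d):
                ¬¬(d ∧ c): α-rule — add d, c.
                × closes — contains both d and ¬d.
      branch 1.2 (add ¬¬¬(¬(d ∧ c) ↔ d), ¬(¬e → b)):
        ¬¬¬(¬(d ∧ c) ↔ d): drop double negation, giving ¬(¬(d ∧ c) ↔ d).
        ¬(¬e → b): α-rule — add ¬e, ¬b.
        ¬(¬(d ∧ c) ↔ d): β-rule — branch into ¬(d ∧ c), ¬d  //  ¬¬(d ∧ c), d.
          branch 1.2.1 (add ¬(d ∧ c), ¬d):
            ¬(d ∧ c): β-rule — branch into ¬d  //  ¬c.
              branch 1.2.1.1 (add ¬d):
                ○ open, literals {b=F, d=F, e=F}.
              branch 1.2.1.2 (add ¬c):
                ○ open, literals {b=F, c=F, d=F, e=F}.
          branch 1.2.2 (add ¬¬(d ∧ c), d):
            × closes — contains both d and ¬d.
  branch 2 (add ¬((e → c) ∨ ¬e)):
    ¬((e → c) ∨ ¬e): α-rule — add ¬(e → c), ¬¬e.
    ¬(e → c): α-rule — add e, ¬c.
    ○ open, literals {c=F, e=T}.
5 branches closed, 3 open.
Each open branch fixes some atoms; the unmentioned ones are free. Counting distinct full assignments: branch {b=F, d=F, e=F} (a, c) contributes 4 new; branch {b=F, c=F, d=F, e=F} (a) contributes 0 new; branch {c=F, e=T} (a, b, d) contributes 8 new. Total: 12.

12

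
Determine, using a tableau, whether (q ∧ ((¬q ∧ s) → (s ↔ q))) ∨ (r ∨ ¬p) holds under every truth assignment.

Assume the negation and expand:
Initial set: {¬((q ∧ ((¬q ∧ s) → (s ↔ q))) ∨ (r ∨ ¬p))}.
¬((q ∧ ((¬q ∧ s) → (s ↔ q))) ∨ (r ∨ ¬p)): α-rule — add ¬(q ∧ ((¬q ∧ s) → (s ↔ q))), ¬(r ∨ ¬p).
¬(r ∨ ¬p): α-rule — add ¬r, ¬¬p.
¬(q ∧ ((¬q ∧ s) → (s ↔ q))): β-rule — branch into ¬q  //  ¬((¬q ∧ s) → (s ↔ q)).
  branch 1 (add ¬q):
    ○ open, literals {p=1, q=0, r=0}.
  branch 2 (add ¬((¬q ∧ s) → (s ↔ q))):
    ¬((¬q ∧ s) → (s ↔ q)): α-rule — add (¬q ∧ s), ¬(s ↔ q).
    (¬q ∧ s): α-rule — add ¬q, s.
    ¬(s ↔ q): β-rule — branch into s, ¬q  //  ¬s, q.
      branch 2.1 (add s, ¬q):
        ○ open, literals {p=1, q=0, r=0, s=1}.
      branch 2.2 (add ¬s, q):
        × closes — contains both s and ¬s.
1 branch closed, 2 open.
An open branch gives a countermodel: p=1, q=0, r=0 (unmentioned atoms arbitrary); under it the original formula is false.

Not valid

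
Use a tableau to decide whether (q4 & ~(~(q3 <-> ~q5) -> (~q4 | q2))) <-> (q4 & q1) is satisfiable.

Satisfiable

Initial set: {T ((q4 & ~(~(q3 <-> ~q5) -> (~q4 | q2))) <-> (q4 & q1))}.
T ((q4 & ~(~(q3 <-> ~q5) -> (~q4 | q2))) <-> (q4 & q1)): β-rule — branch into T (q4 & ~(~(q3 <-> ~q5) -> (~q4 | q2))), T (q4 & q1)  //  F (q4 & ~(~(q3 <-> ~q5) -> (~q4 | q2))), F (q4 & q1).
  branch 1 (add T (q4 & ~(~(q3 <-> ~q5) -> (~q4 | q2))), T (q4 & q1)):
    T (q4 & ~(~(q3 <-> ~q5) -> (~q4 | q2))): α-rule — add T q4, T ~(~(q3 <-> ~q5) -> (~q4 | q2)).
    T (q4 & q1): α-rule — add T q4, T q1.
    T ~(~(q3 <-> ~q5) -> (~q4 | q2)): α-rule — add T ~(q3 <-> ~q5), F (~q4 | q2).
    F (~q4 | q2): α-rule — add F ~q4, F q2.
    T ~(q3 <-> ~q5): β-rule — branch into T q3, F ~q5  //  F q3, T ~q5.
      branch 1.1 (add T q3, F ~q5):
        ○ open, literals {q1=T, q2=F, q3=T, q4=T, q5=T}.
      branch 1.2 (add F q3, T ~q5):
        ○ open, literals {q1=T, q2=F, q3=F, q4=T, q5=F}.
  branch 2 (add F (q4 & ~(~(q3 <-> ~q5) -> (~q4 | q2))), F (q4 & q1)):
    F (q4 & ~(~(q3 <-> ~q5) -> (~q4 | q2))): β-rule — branch into F q4  //  F ~(~(q3 <-> ~q5) -> (~q4 | q2)).
      branch 2.1 (add F q4):
        F (q4 & q1): β-rule — branch into F q4  //  F q1.
          branch 2.1.1 (add F q4):
            ○ open, literals {q4=F}.
          branch 2.1.2 (add F q1):
            ○ open, literals {q1=F, q4=F}.
      branch 2.2 (add F ~(~(q3 <-> ~q5) -> (~q4 | q2))):
        F (q4 & q1): β-rule — branch into F q4  //  F q1.
          branch 2.2.1 (add F q4):
            F ~(~(q3 <-> ~q5) -> (~q4 | q2)): β-rule — branch into F ~(q3 <-> ~q5)  //  T (~q4 | q2).
              branch 2.2.1.1 (add F ~(q3 <-> ~q5)):
                F ~(q3 <-> ~q5): β-rule — branch into T q3, T ~q5  //  F q3, F ~q5.
                  branch 2.2.1.1.1 (add T q3, T ~q5):
                    ○ open, literals {q3=T, q4=F, q5=F}.
                  branch 2.2.1.1.2 (add F q3, F ~q5):
                    ○ open, literals {q3=F, q4=F, q5=T}.
              branch 2.2.1.2 (add T (~q4 | q2)):
                T (~q4 | q2): β-rule — branch into T ~q4  //  T q2.
                  branch 2.2.1.2.1 (add T ~q4):
                    ○ open, literals {q4=F}.
                  branch 2.2.1.2.2 (add T q2):
                    ○ open, literals {q2=T, q4=F}.
          branch 2.2.2 (add F q1):
            F ~(~(q3 <-> ~q5) -> (~q4 | q2)): β-rule — branch into F ~(q3 <-> ~q5)  //  T (~q4 | q2).
              branch 2.2.2.1 (add F ~(q3 <-> ~q5)):
                F ~(q3 <-> ~q5): β-rule — branch into T q3, T ~q5  //  F q3, F ~q5.
                  branch 2.2.2.1.1 (add T q3, T ~q5):
                    ○ open, literals {q1=F, q3=T, q5=F}.
                  branch 2.2.2.1.2 (add F q3, F ~q5):
                    ○ open, literals {q1=F, q3=F, q5=T}.
              branch 2.2.2.2 (add T (~q4 | q2)):
                T (~q4 | q2): β-rule — branch into T ~q4  //  T q2.
                  branch 2.2.2.2.1 (add T ~q4):
                    ○ open, literals {q1=F, q4=F}.
                  branch 2.2.2.2.2 (add T q2):
                    ○ open, literals {q1=F, q2=T}.
0 branches closed, 12 open.
An open branch gives a satisfying assignment: q1=T, q2=F, q3=T, q4=T, q5=T.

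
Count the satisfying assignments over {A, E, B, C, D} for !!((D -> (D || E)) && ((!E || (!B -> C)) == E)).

Initial set: {T !!((D -> (D || E)) && ((!E || (!B -> C)) == E))}.
T !!((D -> (D || E)) && ((!E || (!B -> C)) == E)): drop double negation, giving T ((D -> (D || E)) && ((!E || (!B -> C)) == E)).
T ((D -> (D || E)) && ((!E || (!B -> C)) == E)): α-rule — add T (D -> (D || E)), T ((!E || (!B -> C)) == E).
T (D -> (D || E)): β-rule — branch into F D  //  T (D || E).
  branch 1 (add F D):
    T ((!E || (!B -> C)) == E): β-rule — branch into T (!E || (!B -> C)), T E  //  F (!E || (!B -> C)), F E.
      branch 1.1 (add T (!E || (!B -> C)), T E):
        T (!E || (!B -> C)): β-rule — branch into T !E  //  T (!B -> C).
          branch 1.1.1 (add T !E):
            × closes — contains both E and !E.
          branch 1.1.2 (add T (!B -> C)):
            T (!B -> C): β-rule — branch into F !B  //  T C.
              branch 1.1.2.1 (add F !B):
                ○ open, literals {B=T, D=F, E=T}.
              branch 1.1.2.2 (add T C):
                ○ open, literals {C=T, D=F, E=T}.
      branch 1.2 (add F (!E || (!B -> C)), F E):
        F (!E || (!B -> C)): α-rule — add F !E, F (!B -> C).
        × closes — contains both E and !E.
  branch 2 (add T (D || E)):
    T ((!E || (!B -> C)) == E): β-rule — branch into T (!E || (!B -> C)), T E  //  F (!E || (!B -> C)), F E.
      branch 2.1 (add T (!E || (!B -> C)), T E):
        T (D || E): β-rule — branch into T D  //  T E.
          branch 2.1.1 (add T D):
            T (!E || (!B -> C)): β-rule — branch into T !E  //  T (!B -> C).
              branch 2.1.1.1 (add T !E):
                × closes — contains both E and !E.
              branch 2.1.1.2 (add T (!B -> C)):
                T (!B -> C): β-rule — branch into F !B  //  T C.
                  branch 2.1.1.2.1 (add F !B):
                    ○ open, literals {B=T, D=T, E=T}.
                  branch 2.1.1.2.2 (add T C):
                    ○ open, literals {C=T, D=T, E=T}.
          branch 2.1.2 (add T E):
            T (!E || (!B -> C)): β-rule — branch into T !E  //  T (!B -> C).
              branch 2.1.2.1 (add T !E):
                × closes — contains both E and !E.
              branch 2.1.2.2 (add T (!B -> C)):
                T (!B -> C): β-rule — branch into F !B  //  T C.
                  branch 2.1.2.2.1 (add F !B):
                    ○ open, literals {B=T, E=T}.
                  branch 2.1.2.2.2 (add T C):
                    ○ open, literals {C=T, E=T}.
      branch 2.2 (add F (!E || (!B -> C)), F E):
        F (!E || (!B -> C)): α-rule — add F !E, F (!B -> C).
        × closes — contains both E and !E.
5 branches closed, 6 open.
Each open branch fixes some atoms; the unmentioned ones are free. Counting distinct full assignments: branch {B=T, D=F, E=T} (A, C) contributes 4 new; branch {C=T, D=F, E=T} (A, B) contributes 2 new; branch {B=T, D=T, E=T} (A, C) contributes 4 new; branch {C=T, D=T, E=T} (A, B) contributes 2 new; branch {B=T, E=T} (A, C, D) contributes 0 new; branch {C=T, E=T} (A, B, D) contributes 0 new. Total: 12.

12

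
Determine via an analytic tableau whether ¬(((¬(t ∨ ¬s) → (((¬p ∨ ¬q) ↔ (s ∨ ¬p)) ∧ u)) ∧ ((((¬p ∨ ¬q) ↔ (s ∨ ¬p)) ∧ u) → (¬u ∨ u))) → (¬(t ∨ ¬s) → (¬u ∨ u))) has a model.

Initial set: {T ¬(((¬(t ∨ ¬s) → (((¬p ∨ ¬q) ↔ (s ∨ ¬p)) ∧ u)) ∧ ((((¬p ∨ ¬q) ↔ (s ∨ ¬p)) ∧ u) → (¬u ∨ u))) → (¬(t ∨ ¬s) → (¬u ∨ u)))}.
T ¬(((¬(t ∨ ¬s) → (((¬p ∨ ¬q) ↔ (s ∨ ¬p)) ∧ u)) ∧ ((((¬p ∨ ¬q) ↔ (s ∨ ¬p)) ∧ u) → (¬u ∨ u))) → (¬(t ∨ ¬s) → (¬u ∨ u))): α-rule — add T ((¬(t ∨ ¬s) → (((¬p ∨ ¬q) ↔ (s ∨ ¬p)) ∧ u)) ∧ ((((¬p ∨ ¬q) ↔ (s ∨ ¬p)) ∧ u) → (¬u ∨ u))), F (¬(t ∨ ¬s) → (¬u ∨ u)).
T ((¬(t ∨ ¬s) → (((¬p ∨ ¬q) ↔ (s ∨ ¬p)) ∧ u)) ∧ ((((¬p ∨ ¬q) ↔ (s ∨ ¬p)) ∧ u) → (¬u ∨ u))): α-rule — add T (¬(t ∨ ¬s) → (((¬p ∨ ¬q) ↔ (s ∨ ¬p)) ∧ u)), T ((((¬p ∨ ¬q) ↔ (s ∨ ¬p)) ∧ u) → (¬u ∨ u)).
F (¬(t ∨ ¬s) → (¬u ∨ u)): α-rule — add T ¬(t ∨ ¬s), F (¬u ∨ u).
T ¬(t ∨ ¬s): α-rule — add F t, F ¬s.
F (¬u ∨ u): α-rule — add F ¬u, F u.
× closes — contains both u and ¬u.
All 1 branch closes.
Every branch closed; the formula is unsatisfiable.

Unsatisfiable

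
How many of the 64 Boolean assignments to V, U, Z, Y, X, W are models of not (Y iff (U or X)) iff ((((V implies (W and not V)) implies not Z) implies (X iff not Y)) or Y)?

Initial set: {(not (Y iff (U or X)) iff ((((V implies (W and not V)) implies not Z) implies (X iff not Y)) or Y))}.
(not (Y iff (U or X)) iff ((((V implies (W and not V)) implies not Z) implies (X iff not Y)) or Y)): β-rule — branch into not (Y iff (U or X)), ((((V implies (W and not V)) implies not Z) implies (X iff not Y)) or Y)  //  not not (Y iff (U or X)), not ((((V implies (W and not V)) implies not Z) implies (X iff not Y)) or Y).
  branch 1 (add not (Y iff (U or X)), ((((V implies (W and not V)) implies not Z) implies (X iff not Y)) or Y)):
    not (Y iff (U or X)): β-rule — branch into Y, not (U or X)  //  not Y, (U or X).
      branch 1.1 (add Y, not (U or X)):
        not (U or X): α-rule — add not U, not X.
        ((((V implies (W and not V)) implies not Z) implies (X iff not Y)) or Y): β-rule — branch into (((V implies (W and not V)) implies not Z) implies (X iff not Y))  //  Y.
          branch 1.1.1 (add (((V implies (W and not V)) implies not Z) implies (X iff not Y))):
            (((V implies (W and not V)) implies not Z) implies (X iff not Y)): β-rule — branch into not ((V implies (W and not V)) implies not Z)  //  (X iff not Y).
              branch 1.1.1.1 (add not ((V implies (W and not V)) implies not Z)):
                not ((V implies (W and not V)) implies not Z): α-rule — add (V implies (W and not V)), not not Z.
                (V implies (W and not V)): β-rule — branch into not V  //  (W and not V).
                  branch 1.1.1.1.1 (add not V):
                    ○ open, literals {U=0, V=0, X=0, Y=1, Z=1}.
                  branch 1.1.1.1.2 (add (W and not V)):
                    (W and not V): α-rule — add W, not V.
                    ○ open, literals {U=0, V=0, W=1, X=0, Y=1, Z=1}.
              branch 1.1.1.2 (add (X iff not Y)):
                (X iff not Y): β-rule — branch into X, not Y  //  not X, not not Y.
                  branch 1.1.1.2.1 (add X, not Y):
                    × closes — contains both X and not X.
                  branch 1.1.1.2.2 (add not X, not not Y):
                    ○ open, literals {U=0, X=0, Y=1}.
          branch 1.1.2 (add Y):
            ○ open, literals {U=0, X=0, Y=1}.
      branch 1.2 (add not Y, (U or X)):
        ((((V implies (W and not V)) implies not Z) implies (X iff not Y)) or Y): β-rule — branch into (((V implies (W and not V)) implies not Z) implies (X iff not Y))  //  Y.
          branch 1.2.1 (add (((V implies (W and not V)) implies not Z) implies (X iff not Y))):
            (U or X): β-rule — branch into U  //  X.
              branch 1.2.1.1 (add U):
                (((V implies (W and not V)) implies not Z) implies (X iff not Y)): β-rule — branch into not ((V implies (W and not V)) implies not Z)  //  (X iff not Y).
                  branch 1.2.1.1.1 (add not ((V implies (W and not V)) implies not Z)):
                    not ((V implies (W and not V)) implies not Z): α-rule — add (V implies (W and not V)), not not Z.
                    (V implies (W and not V)): β-rule — branch into not V  //  (W and not V).
                      branch 1.2.1.1.1.1 (add not V):
                        ○ open, literals {U=1, V=0, Y=0, Z=1}.
                      branch 1.2.1.1.1.2 (add (W and not V)):
                        (W and not V): α-rule — add W, not V.
                        ○ open, literals {U=1, V=0, W=1, Y=0, Z=1}.
                  branch 1.2.1.1.2 (add (X iff not Y)):
                    (X iff not Y): β-rule — branch into X, not Y  //  not X, not not Y.
                      branch 1.2.1.1.2.1 (add X, not Y):
                        ○ open, literals {U=1, X=1, Y=0}.
                      branch 1.2.1.1.2.2 (add not X, not not Y):
                        × closes — contains both Y and not Y.
              branch 1.2.1.2 (add X):
                (((V implies (W and not V)) implies not Z) implies (X iff not Y)): β-rule — branch into not ((V implies (W and not V)) implies not Z)  //  (X iff not Y).
                  branch 1.2.1.2.1 (add not ((V implies (W and not V)) implies not Z)):
                    not ((V implies (W and not V)) implies not Z): α-rule — add (V implies (W and not V)), not not Z.
                    (V implies (W and not V)): β-rule — branch into not V  //  (W and not V).
                      branch 1.2.1.2.1.1 (add not V):
                        ○ open, literals {V=0, X=1, Y=0, Z=1}.
                      branch 1.2.1.2.1.2 (add (W and not V)):
                        (W and not V): α-rule — add W, not V.
                        ○ open, literals {V=0, W=1, X=1, Y=0, Z=1}.
                  branch 1.2.1.2.2 (add (X iff not Y)):
                    (X iff not Y): β-rule — branch into X, not Y  //  not X, not not Y.
                      branch 1.2.1.2.2.1 (add X, not Y):
                        ○ open, literals {X=1, Y=0}.
                      branch 1.2.1.2.2.2 (add not X, not not Y):
                        × closes — contains both X and not X.
          branch 1.2.2 (add Y):
            × closes — contains both Y and not Y.
  branch 2 (add not not (Y iff (U or X)), not ((((V implies (W and not V)) implies not Z) implies (X iff not Y)) or Y)):
    not ((((V implies (W and not V)) implies not Z) implies (X iff not Y)) or Y): α-rule — add not (((V implies (W and not V)) implies not Z) implies (X iff not Y)), not Y.
    not (((V implies (W and not V)) implies not Z) implies (X iff not Y)): α-rule — add ((V implies (W and not V)) implies not Z), not (X iff not Y).
    not not (Y iff (U or X)): β-rule — branch into Y, (U or X)  //  not Y, not (U or X).
      branch 2.1 (add Y, (U or X)):
        × closes — contains both Y and not Y.
      branch 2.2 (add not Y, not (U or X)):
        not (U or X): α-rule — add not U, not X.
        ((V implies (W and not V)) implies not Z): β-rule — branch into not (V implies (W and not V))  //  not Z.
          branch 2.2.1 (add not (V implies (W and not V))):
            not (V implies (W and not V)): α-rule — add V, not (W and not V).
            not (X iff not Y): β-rule — branch into X, not not Y  //  not X, not Y.
              branch 2.2.1.1 (add X, not not Y):
                × closes — contains both X and not X.
              branch 2.2.1.2 (add not X, not Y):
                not (W and not V): β-rule — branch into not W  //  not not V.
                  branch 2.2.1.2.1 (add not W):
                    ○ open, literals {U=0, V=1, W=0, X=0, Y=0}.
                  branch 2.2.1.2.2 (add not not V):
                    ○ open, literals {U=0, V=1, X=0, Y=0}.
          branch 2.2.2 (add not Z):
            not (X iff not Y): β-rule — branch into X, not not Y  //  not X, not Y.
              branch 2.2.2.1 (add X, not not Y):
                × closes — contains both X and not X.
              branch 2.2.2.2 (add not X, not Y):
                ○ open, literals {U=0, X=0, Y=0, Z=0}.
7 branches closed, 13 open.
Each open branch fixes some atoms; the unmentioned ones are free. Counting distinct full assignments: branch {U=0, V=0, X=0, Y=1, Z=1} (W) contributes 2 new; branch {U=0, V=0, W=1, X=0, Y=1, Z=1} (none free) contributes 0 new; branch {U=0, X=0, Y=1} (V, Z, W) contributes 6 new; branch {U=0, X=0, Y=1} (V, Z, W) contributes 0 new; branch {U=1, V=0, Y=0, Z=1} (X, W) contributes 4 new; branch {U=1, V=0, W=1, Y=0, Z=1} (X) contributes 0 new; branch {U=1, X=1, Y=0} (V, Z, W) contributes 6 new; branch {V=0, X=1, Y=0, Z=1} (U, W) contributes 2 new; branch {V=0, W=1, X=1, Y=0, Z=1} (U) contributes 0 new; branch {X=1, Y=0} (V, U, Z, W) contributes 6 new; branch {U=0, V=1, W=0, X=0, Y=0} (Z) contributes 2 new; branch {U=0, V=1, X=0, Y=0} (Z, W) contributes 2 new; branch {U=0, X=0, Y=0, Z=0} (V, W) contributes 2 new. Total: 32.

32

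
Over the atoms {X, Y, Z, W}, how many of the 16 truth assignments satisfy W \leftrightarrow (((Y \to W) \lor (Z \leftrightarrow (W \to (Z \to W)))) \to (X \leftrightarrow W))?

7

Initial set: {T (W \leftrightarrow (((Y \to W) \lor (Z \leftrightarrow (W \to (Z \to W)))) \to (X \leftrightarrow W)))}.
T (W \leftrightarrow (((Y \to W) \lor (Z \leftrightarrow (W \to (Z \to W)))) \to (X \leftrightarrow W))): β-rule — branch into T W, T (((Y \to W) \lor (Z \leftrightarrow (W \to (Z \to W)))) \to (X \leftrightarrow W))  //  F W, F (((Y \to W) \lor (Z \leftrightarrow (W \to (Z \to W)))) \to (X \leftrightarrow W)).
  branch 1 (add T W, T (((Y \to W) \lor (Z \leftrightarrow (W \to (Z \to W)))) \to (X \leftrightarrow W))):
    T (((Y \to W) \lor (Z \leftrightarrow (W \to (Z \to W)))) \to (X \leftrightarrow W)): β-rule — branch into F ((Y \to W) \lor (Z \leftrightarrow (W \to (Z \to W))))  //  T (X \leftrightarrow W).
      branch 1.1 (add F ((Y \to W) \lor (Z \leftrightarrow (W \to (Z \to W))))):
        F ((Y \to W) \lor (Z \leftrightarrow (W \to (Z \to W)))): α-rule — add F (Y \to W), F (Z \leftrightarrow (W \to (Z \to W))).
        F (Y \to W): α-rule — add T Y, F W.
        × closes — contains both W and \lnot W.
      branch 1.2 (add T (X \leftrightarrow W)):
        T (X \leftrightarrow W): β-rule — branch into T X, T W  //  F X, F W.
          branch 1.2.1 (add T X, T W):
            ○ open, literals {W=true, X=true}.
          branch 1.2.2 (add F X, F W):
            × closes — contains both W and \lnot W.
  branch 2 (add F W, F (((Y \to W) \lor (Z \leftrightarrow (W \to (Z \to W)))) \to (X \leftrightarrow W))):
    F (((Y \to W) \lor (Z \leftrightarrow (W \to (Z \to W)))) \to (X \leftrightarrow W)): α-rule — add T ((Y \to W) \lor (Z \leftrightarrow (W \to (Z \to W)))), F (X \leftrightarrow W).
    T ((Y \to W) \lor (Z \leftrightarrow (W \to (Z \to W)))): β-rule — branch into T (Y \to W)  //  T (Z \leftrightarrow (W \to (Z \to W))).
      branch 2.1 (add T (Y \to W)):
        F (X \leftrightarrow W): β-rule — branch into T X, F W  //  F X, T W.
          branch 2.1.1 (add T X, F W):
            T (Y \to W): β-rule — branch into F Y  //  T W.
              branch 2.1.1.1 (add F Y):
                ○ open, literals {W=false, X=true, Y=false}.
              branch 2.1.1.2 (add T W):
                × closes — contains both W and \lnot W.
          branch 2.1.2 (add F X, T W):
            × closes — contains both W and \lnot W.
      branch 2.2 (add T (Z \leftrightarrow (W \to (Z \to W)))):
        F (X \leftrightarrow W): β-rule — branch into T X, F W  //  F X, T W.
          branch 2.2.1 (add T X, F W):
            T (Z \leftrightarrow (W \to (Z \to W))): β-rule — branch into T Z, T (W \to (Z \to W))  //  F Z, F (W \to (Z \to W)).
              branch 2.2.1.1 (add T Z, T (W \to (Z \to W))):
                T (W \to (Z \to W)): β-rule — branch into F W  //  T (Z \to W).
                  branch 2.2.1.1.1 (add F W):
                    ○ open, literals {W=false, X=true, Z=true}.
                  branch 2.2.1.1.2 (add T (Z \to W)):
                    T (Z \to W): β-rule — branch into F Z  //  T W.
                      branch 2.2.1.1.2.1 (add F Z):
                        × closes — contains both Z and \lnot Z.
                      branch 2.2.1.1.2.2 (add T W):
                        × closes — contains both W and \lnot W.
              branch 2.2.1.2 (add F Z, F (W \to (Z \to W))):
                F (W \to (Z \to W)): α-rule — add T W, F (Z \to W).
                × closes — contains both W and \lnot W.
          branch 2.2.2 (add F X, T W):
            × closes — contains both W and \lnot W.
8 branches closed, 3 open.
Each open branch fixes some atoms; the unmentioned ones are free. Counting distinct full assignments: branch {W=true, X=true} (Y, Z) contributes 4 new; branch {W=false, X=true, Y=false} (Z) contributes 2 new; branch {W=false, X=true, Z=true} (Y) contributes 1 new. Total: 7.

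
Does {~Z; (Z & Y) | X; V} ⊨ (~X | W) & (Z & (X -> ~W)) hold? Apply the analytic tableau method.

No

Initial set: {T ~Z; T ((Z & Y) | X); T V; F ((~X | W) & (Z & (X -> ~W)))}.
T ((Z & Y) | X): β-rule — branch into T (Z & Y)  //  T X.
  branch 1 (add T (Z & Y)):
    T (Z & Y): α-rule — add T Z, T Y.
    × closes — contains both Z and ~Z.
  branch 2 (add T X):
    F ((~X | W) & (Z & (X -> ~W))): β-rule — branch into F (~X | W)  //  F (Z & (X -> ~W)).
      branch 2.1 (add F (~X | W)):
        F (~X | W): α-rule — add F ~X, F W.
        ○ open, literals {V=1, W=0, X=1, Z=0}.
      branch 2.2 (add F (Z & (X -> ~W))):
        F (Z & (X -> ~W)): β-rule — branch into F Z  //  F (X -> ~W).
          branch 2.2.1 (add F Z):
            ○ open, literals {V=1, X=1, Z=0}.
          branch 2.2.2 (add F (X -> ~W)):
            F (X -> ~W): α-rule — add T X, F ~W.
            ○ open, literals {V=1, W=1, X=1, Z=0}.
1 branch closed, 3 open.
An open branch gives a countermodel: V=1, W=0, X=1, Z=0 (unmentioned atoms arbitrary); the premises hold there but the conclusion fails.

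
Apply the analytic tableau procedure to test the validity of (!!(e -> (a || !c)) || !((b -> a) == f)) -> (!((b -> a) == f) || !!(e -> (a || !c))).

Assume the negation and expand:
Initial set: {F ((!!(e -> (a || !c)) || !((b -> a) == f)) -> (!((b -> a) == f) || !!(e -> (a || !c))))}.
F ((!!(e -> (a || !c)) || !((b -> a) == f)) -> (!((b -> a) == f) || !!(e -> (a || !c)))): α-rule — add T (!!(e -> (a || !c)) || !((b -> a) == f)), F (!((b -> a) == f) || !!(e -> (a || !c))).
F (!((b -> a) == f) || !!(e -> (a || !c))): α-rule — add F !((b -> a) == f), F !!(e -> (a || !c)).
F !!(e -> (a || !c)): drop double negation, giving F (e -> (a || !c)).
F (e -> (a || !c)): α-rule — add T e, F (a || !c).
F (a || !c): α-rule — add F a, F !c.
T (!!(e -> (a || !c)) || !((b -> a) == f)): β-rule — branch into T !!(e -> (a || !c))  //  T !((b -> a) == f).
  branch 1 (add T !!(e -> (a || !c))):
    T !!(e -> (a || !c)): drop double negation, giving T (e -> (a || !c)).
    F !((b -> a) == f): β-rule — branch into T (b -> a), T f  //  F (b -> a), F f.
      branch 1.1 (add T (b -> a), T f):
        T (e -> (a || !c)): β-rule — branch into F e  //  T (a || !c).
          branch 1.1.1 (add F e):
            × closes — contains both e and !e.
          branch 1.1.2 (add T (a || !c)):
            T (b -> a): β-rule — branch into F b  //  T a.
              branch 1.1.2.1 (add F b):
                T (a || !c): β-rule — branch into T a  //  T !c.
                  branch 1.1.2.1.1 (add T a):
                    × closes — contains both a and !a.
                  branch 1.1.2.1.2 (add T !c):
                    × closes — contains both c and !c.
              branch 1.1.2.2 (add T a):
                × closes — contains both a and !a.
      branch 1.2 (add F (b -> a), F f):
        F (b -> a): α-rule — add T b, F a.
        T (e -> (a || !c)): β-rule — branch into F e  //  T (a || !c).
          branch 1.2.1 (add F e):
            × closes — contains both e and !e.
          branch 1.2.2 (add T (a || !c)):
            T (a || !c): β-rule — branch into T a  //  T !c.
              branch 1.2.2.1 (add T a):
                × closes — contains both a and !a.
              branch 1.2.2.2 (add T !c):
                × closes — contains both c and !c.
  branch 2 (add T !((b -> a) == f)):
    F !((b -> a) == f): β-rule — branch into T (b -> a), T f  //  F (b -> a), F f.
      branch 2.1 (add T (b -> a), T f):
        T !((b -> a) == f): β-rule — branch into T (b -> a), F f  //  F (b -> a), T f.
          branch 2.1.1 (add T (b -> a), F f):
            × closes — contains both f and !f.
          branch 2.1.2 (add F (b -> a), T f):
            F (b -> a): α-rule — add T b, F a.
            T (b -> a): β-rule — branch into F b  //  T a.
              branch 2.1.2.1 (add F b):
                × closes — contains both b and !b.
              branch 2.1.2.2 (add T a):
                × closes — contains both a and !a.
      branch 2.2 (add F (b -> a), F f):
        F (b -> a): α-rule — add T b, F a.
        T !((b -> a) == f): β-rule — branch into T (b -> a), F f  //  F (b -> a), T f.
          branch 2.2.1 (add T (b -> a), F f):
            T (b -> a): β-rule — branch into F b  //  T a.
              branch 2.2.1.1 (add F b):
                × closes — contains both b and !b.
              branch 2.2.1.2 (add T a):
                × closes — contains both a and !a.
          branch 2.2.2 (add F (b -> a), T f):
            × closes — contains both f and !f.
All 13 branches close.
Every branch closed, so the negation is unsatisfiable and the formula is valid.

Valid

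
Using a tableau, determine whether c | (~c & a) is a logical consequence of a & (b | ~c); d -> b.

Yes

Initial set: {(a & (b | ~c)); (d -> b); ~(c | (~c & a))}.
(a & (b | ~c)): α-rule — add a, (b | ~c).
~(c | (~c & a)): α-rule — add ~c, ~(~c & a).
(d -> b): β-rule — branch into ~d  //  b.
  branch 1 (add ~d):
    (b | ~c): β-rule — branch into b  //  ~c.
      branch 1.1 (add b):
        ~(~c & a): β-rule — branch into ~~c  //  ~a.
          branch 1.1.1 (add ~~c):
            × closes — contains both c and ~c.
          branch 1.1.2 (add ~a):
            × closes — contains both a and ~a.
      branch 1.2 (add ~c):
        ~(~c & a): β-rule — branch into ~~c  //  ~a.
          branch 1.2.1 (add ~~c):
            × closes — contains both c and ~c.
          branch 1.2.2 (add ~a):
            × closes — contains both a and ~a.
  branch 2 (add b):
    (b | ~c): β-rule — branch into b  //  ~c.
      branch 2.1 (add b):
        ~(~c & a): β-rule — branch into ~~c  //  ~a.
          branch 2.1.1 (add ~~c):
            × closes — contains both c and ~c.
          branch 2.1.2 (add ~a):
            × closes — contains both a and ~a.
      branch 2.2 (add ~c):
        ~(~c & a): β-rule — branch into ~~c  //  ~a.
          branch 2.2.1 (add ~~c):
            × closes — contains both c and ~c.
          branch 2.2.2 (add ~a):
            × closes — contains both a and ~a.
All 8 branches close.
Every branch closed, so the premises entail the conclusion.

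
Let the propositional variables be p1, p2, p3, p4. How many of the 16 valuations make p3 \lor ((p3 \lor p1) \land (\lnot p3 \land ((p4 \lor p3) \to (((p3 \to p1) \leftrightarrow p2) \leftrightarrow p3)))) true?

11

Initial set: {(p3 \lor ((p3 \lor p1) \land (\lnot p3 \land ((p4 \lor p3) \to (((p3 \to p1) \leftrightarrow p2) \leftrightarrow p3)))))}.
(p3 \lor ((p3 \lor p1) \land (\lnot p3 \land ((p4 \lor p3) \to (((p3 \to p1) \leftrightarrow p2) \leftrightarrow p3))))): β-rule — branch into p3  //  ((p3 \lor p1) \land (\lnot p3 \land ((p4 \lor p3) \to (((p3 \to p1) \leftrightarrow p2) \leftrightarrow p3)))).
  branch 1 (add p3):
    ○ open, literals {p3=true}.
  branch 2 (add ((p3 \lor p1) \land (\lnot p3 \land ((p4 \lor p3) \to (((p3 \to p1) \leftrightarrow p2) \leftrightarrow p3))))):
    ((p3 \lor p1) \land (\lnot p3 \land ((p4 \lor p3) \to (((p3 \to p1) \leftrightarrow p2) \leftrightarrow p3)))): α-rule — add (p3 \lor p1), (\lnot p3 \land ((p4 \lor p3) \to (((p3 \to p1) \leftrightarrow p2) \leftrightarrow p3))).
    (\lnot p3 \land ((p4 \lor p3) \to (((p3 \to p1) \leftrightarrow p2) \leftrightarrow p3))): α-rule — add \lnot p3, ((p4 \lor p3) \to (((p3 \to p1) \leftrightarrow p2) \leftrightarrow p3)).
    (p3 \lor p1): β-rule — branch into p3  //  p1.
      branch 2.1 (add p3):
        × closes — contains both p3 and \lnot p3.
      branch 2.2 (add p1):
        ((p4 \lor p3) \to (((p3 \to p1) \leftrightarrow p2) \leftrightarrow p3)): β-rule — branch into \lnot (p4 \lor p3)  //  (((p3 \to p1) \leftrightarrow p2) \leftrightarrow p3).
          branch 2.2.1 (add \lnot (p4 \lor p3)):
            \lnot (p4 \lor p3): α-rule — add \lnot p4, \lnot p3.
            ○ open, literals {p1=true, p3=false, p4=false}.
          branch 2.2.2 (add (((p3 \to p1) \leftrightarrow p2) \leftrightarrow p3)):
            (((p3 \to p1) \leftrightarrow p2) \leftrightarrow p3): β-rule — branch into ((p3 \to p1) \leftrightarrow p2), p3  //  \lnot ((p3 \to p1) \leftrightarrow p2), \lnot p3.
              branch 2.2.2.1 (add ((p3 \to p1) \leftrightarrow p2), p3):
                × closes — contains both p3 and \lnot p3.
              branch 2.2.2.2 (add \lnot ((p3 \to p1) \leftrightarrow p2), \lnot p3):
                \lnot ((p3 \to p1) \leftrightarrow p2): β-rule — branch into (p3 \to p1), \lnot p2  //  \lnot (p3 \to p1), p2.
                  branch 2.2.2.2.1 (add (p3 \to p1), \lnot p2):
                    (p3 \to p1): β-rule — branch into \lnot p3  //  p1.
                      branch 2.2.2.2.1.1 (add \lnot p3):
                        ○ open, literals {p1=true, p2=false, p3=false}.
                      branch 2.2.2.2.1.2 (add p1):
                        ○ open, literals {p1=true, p2=false, p3=false}.
                  branch 2.2.2.2.2 (add \lnot (p3 \to p1), p2):
                    \lnot (p3 \to p1): α-rule — add p3, \lnot p1.
                    × closes — contains both p3 and \lnot p3.
3 branches closed, 4 open.
Each open branch fixes some atoms; the unmentioned ones are free. Counting distinct full assignments: branch {p3=true} (p1, p2, p4) contributes 8 new; branch {p1=true, p3=false, p4=false} (p2) contributes 2 new; branch {p1=true, p2=false, p3=false} (p4) contributes 1 new; branch {p1=true, p2=false, p3=false} (p4) contributes 0 new. Total: 11.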